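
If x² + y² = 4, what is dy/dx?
Differentiate both sides with respect to x, treating y as y(x). By the chain rule, any term containing y contributes a factor of y' = dy/dx when we differentiate it.

Move every term to one side and write the relation as F(x, y) = 0. Term by term,
  d/dx[x^2] = 2x
  d/dx[y^2] = 2y·y'
  d/dx[-4] = 0

The pieces without y' make up ∂F/∂x and the coefficient of y' is ∂F/∂y:
  ∂F/∂x = 2x,
  ∂F/∂y = 2y.

Since d/dx[F] = ∂F/∂x + (∂F/∂y)·y' = 0, solve for y':
  (∂F/∂y)·y' = -∂F/∂x
  dy/dx = -(∂F/∂x)/(∂F/∂y) = -(2x)/(2y) = -x/y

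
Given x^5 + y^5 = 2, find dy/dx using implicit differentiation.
Differentiate the relation implicitly: treat y = y(x) and apply the chain rule, so every y-derivative picks up a y' = dy/dx factor.

With everything moved to the left-hand side, differentiate term by term:
  d/dx[x^5] = 5x^4
  d/dx[y^5] = 5y^4·y'
  d/dx[-2] = 0

Separating the contributions that come from x directly and those that come through y:
  without y':      5x^4
  multiplying y':  5y^4

so (5x^4) + (5y^4)·y' = 0, and therefore
  dy/dx = -(5x^4)/(5y^4) = -x^4/y^4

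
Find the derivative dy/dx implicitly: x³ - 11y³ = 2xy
Apply d/dx to both sides, remembering that y depends on x. Each occurrence of y therefore brings in a y' = dy/dx via the chain rule.

With F(x, y) equal to the left-hand side minus the right, differentiate F term by term:
  d/dx[x^3] = 3x^2
  d/dx[-2xy] = -2x·y' - 2y
  d/dx[-11y^3] = -33y^2·y'
Adding these up, d/dx[F] = 0 becomes
  (3x^2 - 2y) + (-2x - 33y^2)·y' = 0,
so isolating y',
  dy/dx = -(3x^2 - 2y)/(-2x - 33y^2) = (3x^2 - 2y)/(2x + 33y^2)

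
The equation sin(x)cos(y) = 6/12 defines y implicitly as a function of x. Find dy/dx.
Differentiate both sides with respect to x, treating y as y(x). By the chain rule, any term containing y contributes a factor of y' = dy/dx when we differentiate it.

Move every term to one side and write the relation as F(x, y) = 0. Term by term,
  d/dx[sin(x)·cos(y)] = -y'·sin(x)·sin(y) + cos(x)·cos(y)
  d/dx[-1/2] = 0

The pieces without y' make up ∂F/∂x and the coefficient of y' is ∂F/∂y:
  ∂F/∂x = cos(x)·cos(y),
  ∂F/∂y = -sin(x)·sin(y).

Since d/dx[F] = ∂F/∂x + (∂F/∂y)·y' = 0, solve for y':
  (∂F/∂y)·y' = -∂F/∂x
  dy/dx = -(∂F/∂x)/(∂F/∂y) = -(cos(x)·cos(y))/(-sin(x)·sin(y)) = 1/(tan(x)·tan(y))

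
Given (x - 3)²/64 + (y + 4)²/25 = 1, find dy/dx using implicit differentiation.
Take d/dx of both sides. Since y is implicitly a function of x, the chain rule attaches a y' = dy/dx factor whenever we differentiate through y.

Set F(x, y) = (left side) − (right side), so the curve is F = 0. Differentiating each term of F:
  d/dx[(x - 3)^2/64] = x/32 - 3/32
  d/dx[(y + 4)^2/25] = 2·y'(y + 4)/25
  d/dx[-1] = 0

Collecting, the y'-free part is the partial derivative in x and the y' coefficient is the partial derivative in y:
  ∂F/∂x = x/32 - 3/32
  ∂F/∂y = 2y/25 + 8/25

so d/dx[F(x, y(x))] = ∂F/∂x + (∂F/∂y)·y' = 0. Rearranging,
  dy/dx = -(∂F/∂x)/(∂F/∂y) = -(x/32 - 3/32)/(2y/25 + 8/25)
        = -((x - 3)/32)/(2(y + 4)/25) = 25(3 - x)/(64(y + 4))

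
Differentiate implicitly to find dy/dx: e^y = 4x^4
Apply d/dx to both sides, remembering that y depends on x. Each occurrence of y therefore brings in a y' = dy/dx via the chain rule.

With F(x, y) equal to the left-hand side minus the right, differentiate F term by term:
  d/dx[-4x^4] = -16x^3
  d/dx[e^(y)] = y'·e^(y)
Adding these up, d/dx[F] = 0 becomes
  (-16x^3) + (e^(y))·y' = 0,
so isolating y',
  dy/dx = -(-16x^3)/(e^(y)) = 16x^3e^(-y)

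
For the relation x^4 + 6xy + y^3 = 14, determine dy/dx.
Take d/dx of both sides. Since y is implicitly a function of x, the chain rule attaches a y' = dy/dx factor whenever we differentiate through y.

Set F(x, y) = (left side) − (right side), so the curve is F = 0. Differentiating each term of F:
  d/dx[x^4] = 4x^3
  d/dx[6xy] = 6x·y' + 6y
  d/dx[y^3] = 3y^2·y'
  d/dx[-14] = 0

Collecting, the y'-free part is the partial derivative in x and the y' coefficient is the partial derivative in y:
  ∂F/∂x = 4x^3 + 6y
  ∂F/∂y = 6x + 3y^2

so d/dx[F(x, y(x))] = ∂F/∂x + (∂F/∂y)·y' = 0. Rearranging,
  dy/dx = -(∂F/∂x)/(∂F/∂y) = -(4x^3 + 6y)/(6x + 3y^2) = 2(-2x^3 - 3y)/(3(2x + y^2))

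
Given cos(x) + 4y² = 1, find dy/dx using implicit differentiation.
Apply d/dx to both sides, remembering that y depends on x. Each occurrence of y therefore brings in a y' = dy/dx via the chain rule.

With F(x, y) equal to the left-hand side minus the right, differentiate F term by term:
  d/dx[4y^2] = 8y·y'
  d/dx[cos(x)] = -sin(x)
  d/dx[-1] = 0
Adding these up, d/dx[F] = 0 becomes
  (-sin(x)) + (8y)·y' = 0,
so isolating y',
  dy/dx = -(-sin(x))/(8y) = sin(x)/(8y)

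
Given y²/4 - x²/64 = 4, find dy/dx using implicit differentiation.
Apply d/dx to both sides, remembering that y depends on x. Each occurrence of y therefore brings in a y' = dy/dx via the chain rule.

With F(x, y) equal to the left-hand side minus the right, differentiate F term by term:
  d/dx[-x^2/64] = -x/32
  d/dx[y^2/4] = y·y'/2
  d/dx[-4] = 0
Adding these up, d/dx[F] = 0 becomes
  (-x/32) + (y/2)·y' = 0,
so isolating y',
  dy/dx = -(-x/32)/(y/2) = x/(16y)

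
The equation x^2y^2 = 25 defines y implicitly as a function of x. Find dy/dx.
Take d/dx of both sides. Since y is implicitly a function of x, the chain rule attaches a y' = dy/dx factor whenever we differentiate through y.

Set F(x, y) = (left side) − (right side), so the curve is F = 0. Differentiating each term of F:
  d/dx[x^2y^2] = 2x^2y·y' + 2xy^2
  d/dx[-25] = 0

Collecting, the y'-free part is the partial derivative in x and the y' coefficient is the partial derivative in y:
  ∂F/∂x = 2xy^2
  ∂F/∂y = 2x^2y

so d/dx[F(x, y(x))] = ∂F/∂x + (∂F/∂y)·y' = 0. Rearranging,
  dy/dx = -(∂F/∂x)/(∂F/∂y) = -(2xy^2)/(2x^2y) = -y/x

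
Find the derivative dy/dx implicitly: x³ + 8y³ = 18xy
Differentiate the relation implicitly: treat y = y(x) and apply the chain rule, so every y-derivative picks up a y' = dy/dx factor.

With everything moved to the left-hand side, differentiate term by term:
  d/dx[x^3] = 3x^2
  d/dx[-18xy] = -18x·y' - 18y
  d/dx[8y^3] = 24y^2·y'

Separating the contributions that come from x directly and those that come through y:
  without y':      3x^2 - 18y
  multiplying y':  -18x + 24y^2

so (3x^2 - 18y) + (-18x + 24y^2)·y' = 0, and therefore
  dy/dx = -(3x^2 - 18y)/(-18x + 24y^2) = (x^2 - 6y)/(2(3x - 4y^2))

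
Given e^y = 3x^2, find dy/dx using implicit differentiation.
Take d/dx of both sides. Since y is implicitly a function of x, the chain rule attaches a y' = dy/dx factor whenever we differentiate through y.

Set F(x, y) = (left side) − (right side), so the curve is F = 0. Differentiating each term of F:
  d/dx[-3x^2] = -6x
  d/dx[e^(y)] = y'·e^(y)

Collecting, the y'-free part is the partial derivative in x and the y' coefficient is the partial derivative in y:
  ∂F/∂x = -6x
  ∂F/∂y = e^(y)

so d/dx[F(x, y(x))] = ∂F/∂x + (∂F/∂y)·y' = 0. Rearranging,
  dy/dx = -(∂F/∂x)/(∂F/∂y) = -(-6x)/(e^(y)) = 6x·e^(-y)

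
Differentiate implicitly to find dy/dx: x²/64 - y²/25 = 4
Differentiate the relation implicitly: treat y = y(x) and apply the chain rule, so every y-derivative picks up a y' = dy/dx factor.

With everything moved to the left-hand side, differentiate term by term:
  d/dx[x^2/64] = x/32
  d/dx[-y^2/25] = -2y·y'/25
  d/dx[-4] = 0

Separating the contributions that come from x directly and those that come through y:
  without y':      x/32
  multiplying y':  -2y/25

so (x/32) + (-2y/25)·y' = 0, and therefore
  dy/dx = -(x/32)/(-2y/25) = 25x/(64y)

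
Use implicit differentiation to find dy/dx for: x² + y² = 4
Apply d/dx to both sides, remembering that y depends on x. Each occurrence of y therefore brings in a y' = dy/dx via the chain rule.

With F(x, y) equal to the left-hand side minus the right, differentiate F term by term:
  d/dx[x^2] = 2x
  d/dx[y^2] = 2y·y'
  d/dx[-4] = 0
Adding these up, d/dx[F] = 0 becomes
  (2x) + (2y)·y' = 0,
so isolating y',
  dy/dx = -(2x)/(2y) = -x/y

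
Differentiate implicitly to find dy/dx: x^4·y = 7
Apply d/dx to both sides, remembering that y depends on x. Each occurrence of y therefore brings in a y' = dy/dx via the chain rule.

With F(x, y) equal to the left-hand side minus the right, differentiate F term by term:
  d/dx[x^4y] = x^4·y' + 4x^3y
  d/dx[-7] = 0
Adding these up, d/dx[F] = 0 becomes
  (4x^3y) + (x^4)·y' = 0,
so isolating y',
  dy/dx = -(4x^3y)/(x^4) = -4y/x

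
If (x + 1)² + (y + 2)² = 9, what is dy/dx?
Differentiate both sides with respect to x, treating y as y(x). By the chain rule, any term containing y contributes a factor of y' = dy/dx when we differentiate it.

Move every term to one side and write the relation as F(x, y) = 0. Term by term,
  d/dx[(x + 1)^2] = 2x + 2
  d/dx[(y + 2)^2] = 2·y'(y + 2)
  d/dx[-9] = 0

The pieces without y' make up ∂F/∂x and the coefficient of y' is ∂F/∂y:
  ∂F/∂x = 2x + 2,
  ∂F/∂y = 2y + 4.

Since d/dx[F] = ∂F/∂x + (∂F/∂y)·y' = 0, solve for y':
  (∂F/∂y)·y' = -∂F/∂x
  dy/dx = -(∂F/∂x)/(∂F/∂y) = -(2x + 2)/(2y + 4) = (-x - 1)/(y + 2)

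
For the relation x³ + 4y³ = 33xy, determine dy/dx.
Differentiate both sides with respect to x, treating y as y(x). By the chain rule, any term containing y contributes a factor of y' = dy/dx when we differentiate it.

Move every term to one side and write the relation as F(x, y) = 0. Term by term,
  d/dx[x^3] = 3x^2
  d/dx[-33xy] = -33x·y' - 33y
  d/dx[4y^3] = 12y^2·y'

The pieces without y' make up ∂F/∂x and the coefficient of y' is ∂F/∂y:
  ∂F/∂x = 3x^2 - 33y,
  ∂F/∂y = -33x + 12y^2.

Since d/dx[F] = ∂F/∂x + (∂F/∂y)·y' = 0, solve for y':
  (∂F/∂y)·y' = -∂F/∂x
  dy/dx = -(∂F/∂x)/(∂F/∂y) = -(3x^2 - 33y)/(-33x + 12y^2) = (x^2 - 11y)/(11x - 4y^2)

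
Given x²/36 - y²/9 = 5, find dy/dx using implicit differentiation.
Apply d/dx to both sides, remembering that y depends on x. Each occurrence of y therefore brings in a y' = dy/dx via the chain rule.

With F(x, y) equal to the left-hand side minus the right, differentiate F term by term:
  d/dx[x^2/36] = x/18
  d/dx[-y^2/9] = -2y·y'/9
  d/dx[-5] = 0
Adding these up, d/dx[F] = 0 becomes
  (x/18) + (-2y/9)·y' = 0,
so isolating y',
  dy/dx = -(x/18)/(-2y/9) = x/(4y)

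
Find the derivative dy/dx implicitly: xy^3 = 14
Differentiate both sides with respect to x, treating y as y(x). By the chain rule, any term containing y contributes a factor of y' = dy/dx when we differentiate it.

Move every term to one side and write the relation as F(x, y) = 0. Term by term,
  d/dx[xy^3] = 3xy^2·y' + y^3
  d/dx[-14] = 0

The pieces without y' make up ∂F/∂x and the coefficient of y' is ∂F/∂y:
  ∂F/∂x = y^3,
  ∂F/∂y = 3xy^2.

Since d/dx[F] = ∂F/∂x + (∂F/∂y)·y' = 0, solve for y':
  (∂F/∂y)·y' = -∂F/∂x
  dy/dx = -(∂F/∂x)/(∂F/∂y) = -(y^3)/(3xy^2) = -y/(3x)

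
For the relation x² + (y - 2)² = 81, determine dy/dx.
Apply d/dx to both sides, remembering that y depends on x. Each occurrence of y therefore brings in a y' = dy/dx via the chain rule.

With F(x, y) equal to the left-hand side minus the right, differentiate F term by term:
  d/dx[x^2] = 2x
  d/dx[(y - 2)^2] = 2·y'(y - 2)
  d/dx[-81] = 0
Adding these up, d/dx[F] = 0 becomes
  (2x) + (2y - 4)·y' = 0,
so isolating y',
  dy/dx = -(2x)/(2y - 4) = -x/(y - 2)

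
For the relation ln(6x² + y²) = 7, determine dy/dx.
Differentiate the relation implicitly: treat y = y(x) and apply the chain rule, so every y-derivative picks up a y' = dy/dx factor.

With everything moved to the left-hand side, differentiate term by term:
  d/dx[ln(6x^2 + y^2)] = (12x + 2y·y')/(6x^2 + y^2)
  d/dx[-7] = 0

Separating the contributions that come from x directly and those that come through y:
  without y':      12x/(6x^2 + y^2)
  multiplying y':  2y/(6x^2 + y^2)

so (12x/(6x^2 + y^2)) + (2y/(6x^2 + y^2))·y' = 0, and therefore
  dy/dx = -(12x/(6x^2 + y^2))/(2y/(6x^2 + y^2)) = -6x/y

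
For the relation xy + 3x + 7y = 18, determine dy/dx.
Take d/dx of both sides. Since y is implicitly a function of x, the chain rule attaches a y' = dy/dx factor whenever we differentiate through y.

Set F(x, y) = (left side) − (right side), so the curve is F = 0. Differentiating each term of F:
  d/dx[xy] = x·y' + y
  d/dx[3x] = 3
  d/dx[7y] = 7·y'
  d/dx[-18] = 0

Collecting, the y'-free part is the partial derivative in x and the y' coefficient is the partial derivative in y:
  ∂F/∂x = y + 3
  ∂F/∂y = x + 7

so d/dx[F(x, y(x))] = ∂F/∂x + (∂F/∂y)·y' = 0. Rearranging,
  dy/dx = -(∂F/∂x)/(∂F/∂y) = -(y + 3)/(x + 7) = (-y - 3)/(x + 7)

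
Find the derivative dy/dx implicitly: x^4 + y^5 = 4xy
Differentiate both sides with respect to x, treating y as y(x). By the chain rule, any term containing y contributes a factor of y' = dy/dx when we differentiate it.

Move every term to one side and write the relation as F(x, y) = 0. Term by term,
  d/dx[x^4] = 4x^3
  d/dx[-4xy] = -4x·y' - 4y
  d/dx[y^5] = 5y^4·y'

The pieces without y' make up ∂F/∂x and the coefficient of y' is ∂F/∂y:
  ∂F/∂x = 4x^3 - 4y,
  ∂F/∂y = -4x + 5y^4.

Since d/dx[F] = ∂F/∂x + (∂F/∂y)·y' = 0, solve for y':
  (∂F/∂y)·y' = -∂F/∂x
  dy/dx = -(∂F/∂x)/(∂F/∂y) = -(4x^3 - 4y)/(-4x + 5y^4) = 4(x^3 - y)/(4x - 5y^4)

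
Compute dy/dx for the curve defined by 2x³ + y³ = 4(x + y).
Differentiate the relation implicitly: treat y = y(x) and apply the chain rule, so every y-derivative picks up a y' = dy/dx factor.

With everything moved to the left-hand side, differentiate term by term:
  d/dx[2x^3] = 6x^2
  d/dx[-4x] = -4
  d/dx[y^3] = 3y^2·y'
  d/dx[-4y] = -4·y'

Separating the contributions that come from x directly and those that come through y:
  without y':      6x^2 - 4
  multiplying y':  3y^2 - 4

so (6x^2 - 4) + (3y^2 - 4)·y' = 0, and therefore
  dy/dx = -(6x^2 - 4)/(3y^2 - 4) = 2(2 - 3x^2)/(3y^2 - 4)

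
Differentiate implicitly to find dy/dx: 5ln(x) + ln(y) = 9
Take d/dx of both sides. Since y is implicitly a function of x, the chain rule attaches a y' = dy/dx factor whenever we differentiate through y.

Set F(x, y) = (left side) − (right side), so the curve is F = 0. Differentiating each term of F:
  d/dx[5ln(x)] = 5/x
  d/dx[ln(y)] = y'/y
  d/dx[-9] = 0

Collecting, the y'-free part is the partial derivative in x and the y' coefficient is the partial derivative in y:
  ∂F/∂x = 5/x
  ∂F/∂y = 1/y

so d/dx[F(x, y(x))] = ∂F/∂x + (∂F/∂y)·y' = 0. Rearranging,
  dy/dx = -(∂F/∂x)/(∂F/∂y) = -(5/x)/(1/y) = -5y/x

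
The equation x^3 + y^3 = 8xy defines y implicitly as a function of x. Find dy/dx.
Take d/dx of both sides. Since y is implicitly a function of x, the chain rule attaches a y' = dy/dx factor whenever we differentiate through y.

Set F(x, y) = (left side) − (right side), so the curve is F = 0. Differentiating each term of F:
  d/dx[x^3] = 3x^2
  d/dx[-8xy] = -8x·y' - 8y
  d/dx[y^3] = 3y^2·y'

Collecting, the y'-free part is the partial derivative in x and the y' coefficient is the partial derivative in y:
  ∂F/∂x = 3x^2 - 8y
  ∂F/∂y = -8x + 3y^2

so d/dx[F(x, y(x))] = ∂F/∂x + (∂F/∂y)·y' = 0. Rearranging,
  dy/dx = -(∂F/∂x)/(∂F/∂y) = -(3x^2 - 8y)/(-8x + 3y^2) = (3x^2 - 8y)/(8x - 3y^2)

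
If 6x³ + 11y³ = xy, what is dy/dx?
Take d/dx of both sides. Since y is implicitly a function of x, the chain rule attaches a y' = dy/dx factor whenever we differentiate through y.

Set F(x, y) = (left side) − (right side), so the curve is F = 0. Differentiating each term of F:
  d/dx[6x^3] = 18x^2
  d/dx[-xy] = -x·y' - y
  d/dx[11y^3] = 33y^2·y'

Collecting, the y'-free part is the partial derivative in x and the y' coefficient is the partial derivative in y:
  ∂F/∂x = 18x^2 - y
  ∂F/∂y = -x + 33y^2

so d/dx[F(x, y(x))] = ∂F/∂x + (∂F/∂y)·y' = 0. Rearranging,
  dy/dx = -(∂F/∂x)/(∂F/∂y) = -(18x^2 - y)/(-x + 33y^2) = (18x^2 - y)/(x - 33y^2)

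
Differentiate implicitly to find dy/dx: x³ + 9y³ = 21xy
Apply d/dx to both sides, remembering that y depends on x. Each occurrence of y therefore brings in a y' = dy/dx via the chain rule.

With F(x, y) equal to the left-hand side minus the right, differentiate F term by term:
  d/dx[x^3] = 3x^2
  d/dx[-21xy] = -21x·y' - 21y
  d/dx[9y^3] = 27y^2·y'
Adding these up, d/dx[F] = 0 becomes
  (3x^2 - 21y) + (-21x + 27y^2)·y' = 0,
so isolating y',
  dy/dx = -(3x^2 - 21y)/(-21x + 27y^2) = (x^2 - 7y)/(7x - 9y^2)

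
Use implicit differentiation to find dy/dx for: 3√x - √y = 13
Take d/dx of both sides. Since y is implicitly a function of x, the chain rule attaches a y' = dy/dx factor whenever we differentiate through y.

Set F(x, y) = (left side) − (right side), so the curve is F = 0. Differentiating each term of F:
  d/dx[3√(x)] = 3/(2√(x))
  d/dx[-√(y)] = -y'/(2√(y))
  d/dx[-13] = 0

Collecting, the y'-free part is the partial derivative in x and the y' coefficient is the partial derivative in y:
  ∂F/∂x = 3/(2√(x))
  ∂F/∂y = -1/(2√(y))

so d/dx[F(x, y(x))] = ∂F/∂x + (∂F/∂y)·y' = 0. Rearranging,
  dy/dx = -(∂F/∂x)/(∂F/∂y) = -(3/(2√(x)))/(-1/(2√(y))) = 3√(y)/√(x)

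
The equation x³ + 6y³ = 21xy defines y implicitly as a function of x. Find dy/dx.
Differentiate the relation implicitly: treat y = y(x) and apply the chain rule, so every y-derivative picks up a y' = dy/dx factor.

With everything moved to the left-hand side, differentiate term by term:
  d/dx[x^3] = 3x^2
  d/dx[-21xy] = -21x·y' - 21y
  d/dx[6y^3] = 18y^2·y'

Separating the contributions that come from x directly and those that come through y:
  without y':      3x^2 - 21y
  multiplying y':  -21x + 18y^2

so (3x^2 - 21y) + (-21x + 18y^2)·y' = 0, and therefore
  dy/dx = -(3x^2 - 21y)/(-21x + 18y^2) = (x^2 - 7y)/(7x - 6y^2)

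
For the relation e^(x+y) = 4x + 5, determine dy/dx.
Take d/dx of both sides. Since y is implicitly a function of x, the chain rule attaches a y' = dy/dx factor whenever we differentiate through y.

Set F(x, y) = (left side) − (right side), so the curve is F = 0. Differentiating each term of F:
  d/dx[-4x] = -4
  d/dx[e^(x + y)] = (y' + 1)·e^(x + y)
  d/dx[-5] = 0

Collecting, the y'-free part is the partial derivative in x and the y' coefficient is the partial derivative in y:
  ∂F/∂x = e^(x + y) - 4
  ∂F/∂y = e^(x + y)

so d/dx[F(x, y(x))] = ∂F/∂x + (∂F/∂y)·y' = 0. Rearranging,
  dy/dx = -(∂F/∂x)/(∂F/∂y) = -(e^(x + y) - 4)/(e^(x + y)) = 4e^(-x - y) - 1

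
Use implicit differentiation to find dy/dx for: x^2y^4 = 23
Take d/dx of both sides. Since y is implicitly a function of x, the chain rule attaches a y' = dy/dx factor whenever we differentiate through y.

Set F(x, y) = (left side) − (right side), so the curve is F = 0. Differentiating each term of F:
  d/dx[x^2y^4] = 4x^2y^3·y' + 2xy^4
  d/dx[-23] = 0

Collecting, the y'-free part is the partial derivative in x and the y' coefficient is the partial derivative in y:
  ∂F/∂x = 2xy^4
  ∂F/∂y = 4x^2y^3

so d/dx[F(x, y(x))] = ∂F/∂x + (∂F/∂y)·y' = 0. Rearranging,
  dy/dx = -(∂F/∂x)/(∂F/∂y) = -(2xy^4)/(4x^2y^3) = -y/(2x)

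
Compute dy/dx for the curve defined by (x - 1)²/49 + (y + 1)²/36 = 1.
Apply d/dx to both sides, remembering that y depends on x. Each occurrence of y therefore brings in a y' = dy/dx via the chain rule.

With F(x, y) equal to the left-hand side minus the right, differentiate F term by term:
  d/dx[(x - 1)^2/49] = 2x/49 - 2/49
  d/dx[(y + 1)^2/36] = y'(y + 1)/18
  d/dx[-1] = 0
Adding these up, d/dx[F] = 0 becomes
  (2x/49 - 2/49) + (y/18 + 1/18)·y' = 0,
so isolating y',
  dy/dx = -(2x/49 - 2/49)/(y/18 + 1/18)
        = -(2(x - 1)/49)/((y + 1)/18) = 36(1 - x)/(49(y + 1))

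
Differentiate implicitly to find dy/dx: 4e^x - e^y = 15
Apply d/dx to both sides, remembering that y depends on x. Each occurrence of y therefore brings in a y' = dy/dx via the chain rule.

With F(x, y) equal to the left-hand side minus the right, differentiate F term by term:
  d/dx[4e^(x)] = 4e^(x)
  d/dx[-e^(y)] = -y'·e^(y)
  d/dx[-15] = 0
Adding these up, d/dx[F] = 0 becomes
  (4e^(x)) + (-e^(y))·y' = 0,
so isolating y',
  dy/dx = -(4e^(x))/(-e^(y)) = 4e^(x - y)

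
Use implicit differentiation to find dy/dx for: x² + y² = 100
Differentiate both sides with respect to x, treating y as y(x). By the chain rule, any term containing y contributes a factor of y' = dy/dx when we differentiate it.

Move every term to one side and write the relation as F(x, y) = 0. Term by term,
  d/dx[x^2] = 2x
  d/dx[y^2] = 2y·y'
  d/dx[-100] = 0

The pieces without y' make up ∂F/∂x and the coefficient of y' is ∂F/∂y:
  ∂F/∂x = 2x,
  ∂F/∂y = 2y.

Since d/dx[F] = ∂F/∂x + (∂F/∂y)·y' = 0, solve for y':
  (∂F/∂y)·y' = -∂F/∂x
  dy/dx = -(∂F/∂x)/(∂F/∂y) = -(2x)/(2y) = -x/y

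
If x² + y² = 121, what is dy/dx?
Differentiate the relation implicitly: treat y = y(x) and apply the chain rule, so every y-derivative picks up a y' = dy/dx factor.

With everything moved to the left-hand side, differentiate term by term:
  d/dx[x^2] = 2x
  d/dx[y^2] = 2y·y'
  d/dx[-121] = 0

Separating the contributions that come from x directly and those that come through y:
  without y':      2x
  multiplying y':  2y

so (2x) + (2y)·y' = 0, and therefore
  dy/dx = -(2x)/(2y) = -x/y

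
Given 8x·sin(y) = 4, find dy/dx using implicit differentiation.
Differentiate the relation implicitly: treat y = y(x) and apply the chain rule, so every y-derivative picks up a y' = dy/dx factor.

With everything moved to the left-hand side, differentiate term by term:
  d/dx[8x·sin(y)] = 8x·y'·cos(y) + 8sin(y)
  d/dx[-4] = 0

Separating the contributions that come from x directly and those that come through y:
  without y':      8sin(y)
  multiplying y':  8x·cos(y)

so (8sin(y)) + (8x·cos(y))·y' = 0, and therefore
  dy/dx = -(8sin(y))/(8x·cos(y)) = -tan(y)/x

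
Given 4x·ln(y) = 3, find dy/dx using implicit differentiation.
Differentiate both sides with respect to x, treating y as y(x). By the chain rule, any term containing y contributes a factor of y' = dy/dx when we differentiate it.

Move every term to one side and write the relation as F(x, y) = 0. Term by term,
  d/dx[4x·ln(y)] = 4x·y'/y + 4ln(y)
  d/dx[-3] = 0

The pieces without y' make up ∂F/∂x and the coefficient of y' is ∂F/∂y:
  ∂F/∂x = 4ln(y),
  ∂F/∂y = 4x/y.

Since d/dx[F] = ∂F/∂x + (∂F/∂y)·y' = 0, solve for y':
  (∂F/∂y)·y' = -∂F/∂x
  dy/dx = -(∂F/∂x)/(∂F/∂y) = -(4ln(y))/(4x/y) = -y·ln(y)/x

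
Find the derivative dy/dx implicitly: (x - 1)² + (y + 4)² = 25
Differentiate the relation implicitly: treat y = y(x) and apply the chain rule, so every y-derivative picks up a y' = dy/dx factor.

With everything moved to the left-hand side, differentiate term by term:
  d/dx[(x - 1)^2] = 2x - 2
  d/dx[(y + 4)^2] = 2·y'(y + 4)
  d/dx[-25] = 0

Separating the contributions that come from x directly and those that come through y:
  without y':      2x - 2
  multiplying y':  2y + 8

so (2x - 2) + (2y + 8)·y' = 0, and therefore
  dy/dx = -(2x - 2)/(2y + 8) = (1 - x)/(y + 4)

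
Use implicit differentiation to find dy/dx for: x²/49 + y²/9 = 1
Differentiate the relation implicitly: treat y = y(x) and apply the chain rule, so every y-derivative picks up a y' = dy/dx factor.

With everything moved to the left-hand side, differentiate term by term:
  d/dx[x^2/49] = 2x/49
  d/dx[y^2/9] = 2y·y'/9
  d/dx[-1] = 0

Separating the contributions that come from x directly and those that come through y:
  without y':      2x/49
  multiplying y':  2y/9

so (2x/49) + (2y/9)·y' = 0, and therefore
  dy/dx = -(2x/49)/(2y/9) = -9x/(49y)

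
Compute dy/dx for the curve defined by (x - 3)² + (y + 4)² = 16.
Differentiate the relation implicitly: treat y = y(x) and apply the chain rule, so every y-derivative picks up a y' = dy/dx factor.

With everything moved to the left-hand side, differentiate term by term:
  d/dx[(x - 3)^2] = 2x - 6
  d/dx[(y + 4)^2] = 2·y'(y + 4)
  d/dx[-16] = 0

Separating the contributions that come from x directly and those that come through y:
  without y':      2x - 6
  multiplying y':  2y + 8

so (2x - 6) + (2y + 8)·y' = 0, and therefore
  dy/dx = -(2x - 6)/(2y + 8) = (3 - x)/(y + 4)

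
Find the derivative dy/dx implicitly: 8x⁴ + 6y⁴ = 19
Apply d/dx to both sides, remembering that y depends on x. Each occurrence of y therefore brings in a y' = dy/dx via the chain rule.

With F(x, y) equal to the left-hand side minus the right, differentiate F term by term:
  d/dx[8x^4] = 32x^3
  d/dx[6y^4] = 24y^3·y'
  d/dx[-19] = 0
Adding these up, d/dx[F] = 0 becomes
  (32x^3) + (24y^3)·y' = 0,
so isolating y',
  dy/dx = -(32x^3)/(24y^3) = -4x^3/(3y^3)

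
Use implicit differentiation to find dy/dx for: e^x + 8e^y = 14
Take d/dx of both sides. Since y is implicitly a function of x, the chain rule attaches a y' = dy/dx factor whenever we differentiate through y.

Set F(x, y) = (left side) − (right side), so the curve is F = 0. Differentiating each term of F:
  d/dx[e^(x)] = e^(x)
  d/dx[8e^(y)] = 8·y'·e^(y)
  d/dx[-14] = 0

Collecting, the y'-free part is the partial derivative in x and the y' coefficient is the partial derivative in y:
  ∂F/∂x = e^(x)
  ∂F/∂y = 8e^(y)

so d/dx[F(x, y(x))] = ∂F/∂x + (∂F/∂y)·y' = 0. Rearranging,
  dy/dx = -(∂F/∂x)/(∂F/∂y) = -(e^(x))/(8e^(y)) = -e^(x - y)/8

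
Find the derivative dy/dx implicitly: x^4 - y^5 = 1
Apply d/dx to both sides, remembering that y depends on x. Each occurrence of y therefore brings in a y' = dy/dx via the chain rule.

With F(x, y) equal to the left-hand side minus the right, differentiate F term by term:
  d/dx[x^4] = 4x^3
  d/dx[-y^5] = -5y^4·y'
  d/dx[-1] = 0
Adding these up, d/dx[F] = 0 becomes
  (4x^3) + (-5y^4)·y' = 0,
so isolating y',
  dy/dx = -(4x^3)/(-5y^4) = 4x^3/(5y^4)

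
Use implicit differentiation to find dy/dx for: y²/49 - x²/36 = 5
Apply d/dx to both sides, remembering that y depends on x. Each occurrence of y therefore brings in a y' = dy/dx via the chain rule.

With F(x, y) equal to the left-hand side minus the right, differentiate F term by term:
  d/dx[-x^2/36] = -x/18
  d/dx[y^2/49] = 2y·y'/49
  d/dx[-5] = 0
Adding these up, d/dx[F] = 0 becomes
  (-x/18) + (2y/49)·y' = 0,
so isolating y',
  dy/dx = -(-x/18)/(2y/49) = 49x/(36y)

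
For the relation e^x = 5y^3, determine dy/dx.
Take d/dx of both sides. Since y is implicitly a function of x, the chain rule attaches a y' = dy/dx factor whenever we differentiate through y.

Set F(x, y) = (left side) − (right side), so the curve is F = 0. Differentiating each term of F:
  d/dx[-5y^3] = -15y^2·y'
  d/dx[e^(x)] = e^(x)

Collecting, the y'-free part is the partial derivative in x and the y' coefficient is the partial derivative in y:
  ∂F/∂x = e^(x)
  ∂F/∂y = -15y^2

so d/dx[F(x, y(x))] = ∂F/∂x + (∂F/∂y)·y' = 0. Rearranging,
  dy/dx = -(∂F/∂x)/(∂F/∂y) = -(e^(x))/(-15y^2) = e^(x)/(15y^2)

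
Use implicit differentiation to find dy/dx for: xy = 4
Apply d/dx to both sides, remembering that y depends on x. Each occurrence of y therefore brings in a y' = dy/dx via the chain rule.

With F(x, y) equal to the left-hand side minus the right, differentiate F term by term:
  d/dx[xy] = x·y' + y
  d/dx[-4] = 0
Adding these up, d/dx[F] = 0 becomes
  (y) + (x)·y' = 0,
so isolating y',
  dy/dx = -(y)/(x) = -y/x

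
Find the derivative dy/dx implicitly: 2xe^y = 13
Apply d/dx to both sides, remembering that y depends on x. Each occurrence of y therefore brings in a y' = dy/dx via the chain rule.

With F(x, y) equal to the left-hand side minus the right, differentiate F term by term:
  d/dx[2x·e^(y)] = 2x·y'·e^(y) + 2e^(y)
  d/dx[-13] = 0
Adding these up, d/dx[F] = 0 becomes
  (2e^(y)) + (2x·e^(y))·y' = 0,
so isolating y',
  dy/dx = -(2e^(y))/(2x·e^(y)) = -1/x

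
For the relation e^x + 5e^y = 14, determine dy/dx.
Differentiate the relation implicitly: treat y = y(x) and apply the chain rule, so every y-derivative picks up a y' = dy/dx factor.

With everything moved to the left-hand side, differentiate term by term:
  d/dx[e^(x)] = e^(x)
  d/dx[5e^(y)] = 5·y'·e^(y)
  d/dx[-14] = 0

Separating the contributions that come from x directly and those that come through y:
  without y':      e^(x)
  multiplying y':  5e^(y)

so (e^(x)) + (5e^(y))·y' = 0, and therefore
  dy/dx = -(e^(x))/(5e^(y)) = -e^(x - y)/5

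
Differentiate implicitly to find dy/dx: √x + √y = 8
Apply d/dx to both sides, remembering that y depends on x. Each occurrence of y therefore brings in a y' = dy/dx via the chain rule.

With F(x, y) equal to the left-hand side minus the right, differentiate F term by term:
  d/dx[√(x)] = 1/(2√(x))
  d/dx[√(y)] = y'/(2√(y))
  d/dx[-8] = 0
Adding these up, d/dx[F] = 0 becomes
  (1/(2√(x))) + (1/(2√(y)))·y' = 0,
so isolating y',
  dy/dx = -(1/(2√(x)))/(1/(2√(y))) = -√(y)/√(x)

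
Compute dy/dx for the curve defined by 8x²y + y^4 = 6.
Take d/dx of both sides. Since y is implicitly a function of x, the chain rule attaches a y' = dy/dx factor whenever we differentiate through y.

Set F(x, y) = (left side) − (right side), so the curve is F = 0. Differentiating each term of F:
  d/dx[8x^2y] = 8x^2·y' + 16xy
  d/dx[y^4] = 4y^3·y'
  d/dx[-6] = 0

Collecting, the y'-free part is the partial derivative in x and the y' coefficient is the partial derivative in y:
  ∂F/∂x = 16xy
  ∂F/∂y = 8x^2 + 4y^3

so d/dx[F(x, y(x))] = ∂F/∂x + (∂F/∂y)·y' = 0. Rearranging,
  dy/dx = -(∂F/∂x)/(∂F/∂y) = -(16xy)/(8x^2 + 4y^3) = -4xy/(2x^2 + y^3)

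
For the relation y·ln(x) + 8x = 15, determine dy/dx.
Differentiate both sides with respect to x, treating y as y(x). By the chain rule, any term containing y contributes a factor of y' = dy/dx when we differentiate it.

Move every term to one side and write the relation as F(x, y) = 0. Term by term,
  d/dx[8x] = 8
  d/dx[y·ln(x)] = y'·ln(x) + y/x
  d/dx[-15] = 0

The pieces without y' make up ∂F/∂x and the coefficient of y' is ∂F/∂y:
  ∂F/∂x = 8 + y/x,
  ∂F/∂y = ln(x).

Since d/dx[F] = ∂F/∂x + (∂F/∂y)·y' = 0, solve for y':
  (∂F/∂y)·y' = -∂F/∂x
  dy/dx = -(∂F/∂x)/(∂F/∂y) = -(8 + y/x)/(ln(x))
        = -((8x + y)/x)/(ln(x)) = (-8x - y)/(x·ln(x))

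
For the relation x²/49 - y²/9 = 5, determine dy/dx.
Apply d/dx to both sides, remembering that y depends on x. Each occurrence of y therefore brings in a y' = dy/dx via the chain rule.

With F(x, y) equal to the left-hand side minus the right, differentiate F term by term:
  d/dx[x^2/49] = 2x/49
  d/dx[-y^2/9] = -2y·y'/9
  d/dx[-5] = 0
Adding these up, d/dx[F] = 0 becomes
  (2x/49) + (-2y/9)·y' = 0,
so isolating y',
  dy/dx = -(2x/49)/(-2y/9) = 9x/(49y)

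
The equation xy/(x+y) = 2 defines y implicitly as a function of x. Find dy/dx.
Take d/dx of both sides. Since y is implicitly a function of x, the chain rule attaches a y' = dy/dx factor whenever we differentiate through y.

Set F(x, y) = (left side) − (right side), so the curve is F = 0. Differentiating each term of F:
  d/dx[xy/(x + y)] = xy(-y' - 1)/(x + y)^2 + x·y'/(x + y) + y/(x + y)
  d/dx[-2] = 0

Collecting, the y'-free part is the partial derivative in x and the y' coefficient is the partial derivative in y:
  ∂F/∂x = -xy/(x + y)^2 + y/(x + y)
  ∂F/∂y = -xy/(x + y)^2 + x/(x + y)

so d/dx[F(x, y(x))] = ∂F/∂x + (∂F/∂y)·y' = 0. Rearranging,
  dy/dx = -(∂F/∂x)/(∂F/∂y) = -(-xy/(x + y)^2 + y/(x + y))/(-xy/(x + y)^2 + x/(x + y))
        = -(y^2/(x + y)^2)/(x^2/(x + y)^2) = -y^2/x^2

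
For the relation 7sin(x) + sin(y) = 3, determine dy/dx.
Differentiate both sides with respect to x, treating y as y(x). By the chain rule, any term containing y contributes a factor of y' = dy/dx when we differentiate it.

Move every term to one side and write the relation as F(x, y) = 0. Term by term,
  d/dx[7sin(x)] = 7cos(x)
  d/dx[sin(y)] = y'·cos(y)
  d/dx[-3] = 0

The pieces without y' make up ∂F/∂x and the coefficient of y' is ∂F/∂y:
  ∂F/∂x = 7cos(x),
  ∂F/∂y = cos(y).

Since d/dx[F] = ∂F/∂x + (∂F/∂y)·y' = 0, solve for y':
  (∂F/∂y)·y' = -∂F/∂x
  dy/dx = -(∂F/∂x)/(∂F/∂y) = -(7cos(x))/(cos(y)) = -7cos(x)/cos(y)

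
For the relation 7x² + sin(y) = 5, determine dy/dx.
Differentiate both sides with respect to x, treating y as y(x). By the chain rule, any term containing y contributes a factor of y' = dy/dx when we differentiate it.

Move every term to one side and write the relation as F(x, y) = 0. Term by term,
  d/dx[7x^2] = 14x
  d/dx[sin(y)] = y'·cos(y)
  d/dx[-5] = 0

The pieces without y' make up ∂F/∂x and the coefficient of y' is ∂F/∂y:
  ∂F/∂x = 14x,
  ∂F/∂y = cos(y).

Since d/dx[F] = ∂F/∂x + (∂F/∂y)·y' = 0, solve for y':
  (∂F/∂y)·y' = -∂F/∂x
  dy/dx = -(∂F/∂x)/(∂F/∂y) = -(14x)/(cos(y)) = -14x/cos(y)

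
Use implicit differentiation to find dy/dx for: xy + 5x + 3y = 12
Differentiate the relation implicitly: treat y = y(x) and apply the chain rule, so every y-derivative picks up a y' = dy/dx factor.

With everything moved to the left-hand side, differentiate term by term:
  d/dx[xy] = x·y' + y
  d/dx[5x] = 5
  d/dx[3y] = 3·y'
  d/dx[-12] = 0

Separating the contributions that come from x directly and those that come through y:
  without y':      y + 5
  multiplying y':  x + 3

so (y + 5) + (x + 3)·y' = 0, and therefore
  dy/dx = -(y + 5)/(x + 3) = (-y - 5)/(x + 3)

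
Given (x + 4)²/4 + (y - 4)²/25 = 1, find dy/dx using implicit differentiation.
Differentiate both sides with respect to x, treating y as y(x). By the chain rule, any term containing y contributes a factor of y' = dy/dx when we differentiate it.

Move every term to one side and write the relation as F(x, y) = 0. Term by term,
  d/dx[(x + 4)^2/4] = x/2 + 2
  d/dx[(y - 4)^2/25] = 2·y'(y - 4)/25
  d/dx[-1] = 0

The pieces without y' make up ∂F/∂x and the coefficient of y' is ∂F/∂y:
  ∂F/∂x = x/2 + 2,
  ∂F/∂y = 2y/25 - 8/25.

Since d/dx[F] = ∂F/∂x + (∂F/∂y)·y' = 0, solve for y':
  (∂F/∂y)·y' = -∂F/∂x
  dy/dx = -(∂F/∂x)/(∂F/∂y) = -(x/2 + 2)/(2y/25 - 8/25)
        = -((x + 4)/2)/(2(y - 4)/25) = 25(-x - 4)/(4(y - 4))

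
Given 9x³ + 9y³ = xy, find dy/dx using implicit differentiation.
Differentiate the relation implicitly: treat y = y(x) and apply the chain rule, so every y-derivative picks up a y' = dy/dx factor.

With everything moved to the left-hand side, differentiate term by term:
  d/dx[9x^3] = 27x^2
  d/dx[-xy] = -x·y' - y
  d/dx[9y^3] = 27y^2·y'

Separating the contributions that come from x directly and those that come through y:
  without y':      27x^2 - y
  multiplying y':  -x + 27y^2

so (27x^2 - y) + (-x + 27y^2)·y' = 0, and therefore
  dy/dx = -(27x^2 - y)/(-x + 27y^2) = (27x^2 - y)/(x - 27y^2)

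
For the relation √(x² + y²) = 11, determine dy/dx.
Take d/dx of both sides. Since y is implicitly a function of x, the chain rule attaches a y' = dy/dx factor whenever we differentiate through y.

Set F(x, y) = (left side) − (right side), so the curve is F = 0. Differentiating each term of F:
  d/dx[√(x^2 + y^2)] = (x + y·y')/√(x^2 + y^2)
  d/dx[-11] = 0

Collecting, the y'-free part is the partial derivative in x and the y' coefficient is the partial derivative in y:
  ∂F/∂x = x/√(x^2 + y^2)
  ∂F/∂y = y/√(x^2 + y^2)

so d/dx[F(x, y(x))] = ∂F/∂x + (∂F/∂y)·y' = 0. Rearranging,
  dy/dx = -(∂F/∂x)/(∂F/∂y) = -(x/√(x^2 + y^2))/(y/√(x^2 + y^2)) = -x/y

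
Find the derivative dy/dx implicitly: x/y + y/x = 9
Take d/dx of both sides. Since y is implicitly a function of x, the chain rule attaches a y' = dy/dx factor whenever we differentiate through y.

Set F(x, y) = (left side) − (right side), so the curve is F = 0. Differentiating each term of F:
  d/dx[x/y] = -x·y'/y^2 + 1/y
  d/dx[y/x] = y'/x - y/x^2
  d/dx[-9] = 0

Collecting, the y'-free part is the partial derivative in x and the y' coefficient is the partial derivative in y:
  ∂F/∂x = 1/y - y/x^2
  ∂F/∂y = -x/y^2 + 1/x

so d/dx[F(x, y(x))] = ∂F/∂x + (∂F/∂y)·y' = 0. Rearranging,
  dy/dx = -(∂F/∂x)/(∂F/∂y) = -(1/y - y/x^2)/(-x/y^2 + 1/x)
        = -((x - y)(x + y)/(x^2y))/(-(x - y)(x + y)/(xy^2)) = y/x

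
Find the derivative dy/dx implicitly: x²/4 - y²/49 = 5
Differentiate the relation implicitly: treat y = y(x) and apply the chain rule, so every y-derivative picks up a y' = dy/dx factor.

With everything moved to the left-hand side, differentiate term by term:
  d/dx[x^2/4] = x/2
  d/dx[-y^2/49] = -2y·y'/49
  d/dx[-5] = 0

Separating the contributions that come from x directly and those that come through y:
  without y':      x/2
  multiplying y':  -2y/49

so (x/2) + (-2y/49)·y' = 0, and therefore
  dy/dx = -(x/2)/(-2y/49) = 49x/(4y)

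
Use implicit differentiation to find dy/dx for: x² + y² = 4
Apply d/dx to both sides, remembering that y depends on x. Each occurrence of y therefore brings in a y' = dy/dx via the chain rule.

With F(x, y) equal to the left-hand side minus the right, differentiate F term by term:
  d/dx[x^2] = 2x
  d/dx[y^2] = 2y·y'
  d/dx[-4] = 0
Adding these up, d/dx[F] = 0 becomes
  (2x) + (2y)·y' = 0,
so isolating y',
  dy/dx = -(2x)/(2y) = -x/y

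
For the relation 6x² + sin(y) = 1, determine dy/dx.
Differentiate both sides with respect to x, treating y as y(x). By the chain rule, any term containing y contributes a factor of y' = dy/dx when we differentiate it.

Move every term to one side and write the relation as F(x, y) = 0. Term by term,
  d/dx[6x^2] = 12x
  d/dx[sin(y)] = y'·cos(y)
  d/dx[-1] = 0

The pieces without y' make up ∂F/∂x and the coefficient of y' is ∂F/∂y:
  ∂F/∂x = 12x,
  ∂F/∂y = cos(y).

Since d/dx[F] = ∂F/∂x + (∂F/∂y)·y' = 0, solve for y':
  (∂F/∂y)·y' = -∂F/∂x
  dy/dx = -(∂F/∂x)/(∂F/∂y) = -(12x)/(cos(y)) = -12x/cos(y)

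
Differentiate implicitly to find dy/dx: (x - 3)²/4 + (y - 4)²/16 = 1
Take d/dx of both sides. Since y is implicitly a function of x, the chain rule attaches a y' = dy/dx factor whenever we differentiate through y.

Set F(x, y) = (left side) − (right side), so the curve is F = 0. Differentiating each term of F:
  d/dx[(x - 3)^2/4] = x/2 - 3/2
  d/dx[(y - 4)^2/16] = y'(y - 4)/8
  d/dx[-1] = 0

Collecting, the y'-free part is the partial derivative in x and the y' coefficient is the partial derivative in y:
  ∂F/∂x = x/2 - 3/2
  ∂F/∂y = y/8 - 1/2

so d/dx[F(x, y(x))] = ∂F/∂x + (∂F/∂y)·y' = 0. Rearranging,
  dy/dx = -(∂F/∂x)/(∂F/∂y) = -(x/2 - 3/2)/(y/8 - 1/2)
        = -((x - 3)/2)/((y - 4)/8) = 4(3 - x)/(y - 4)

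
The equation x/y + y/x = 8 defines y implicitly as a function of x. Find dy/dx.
Differentiate the relation implicitly: treat y = y(x) and apply the chain rule, so every y-derivative picks up a y' = dy/dx factor.

With everything moved to the left-hand side, differentiate term by term:
  d/dx[x/y] = -x·y'/y^2 + 1/y
  d/dx[y/x] = y'/x - y/x^2
  d/dx[-8] = 0

Separating the contributions that come from x directly and those that come through y:
  without y':      1/y - y/x^2
  multiplying y':  -x/y^2 + 1/x

so (1/y - y/x^2) + (-x/y^2 + 1/x)·y' = 0, and therefore
  dy/dx = -(1/y - y/x^2)/(-x/y^2 + 1/x)
        = -((x - y)(x + y)/(x^2y))/(-(x - y)(x + y)/(xy^2)) = y/x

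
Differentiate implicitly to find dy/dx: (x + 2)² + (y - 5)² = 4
Differentiate both sides with respect to x, treating y as y(x). By the chain rule, any term containing y contributes a factor of y' = dy/dx when we differentiate it.

Move every term to one side and write the relation as F(x, y) = 0. Term by term,
  d/dx[(x + 2)^2] = 2x + 4
  d/dx[(y - 5)^2] = 2·y'(y - 5)
  d/dx[-4] = 0

The pieces without y' make up ∂F/∂x and the coefficient of y' is ∂F/∂y:
  ∂F/∂x = 2x + 4,
  ∂F/∂y = 2y - 10.

Since d/dx[F] = ∂F/∂x + (∂F/∂y)·y' = 0, solve for y':
  (∂F/∂y)·y' = -∂F/∂x
  dy/dx = -(∂F/∂x)/(∂F/∂y) = -(2x + 4)/(2y - 10) = (-x - 2)/(y - 5)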